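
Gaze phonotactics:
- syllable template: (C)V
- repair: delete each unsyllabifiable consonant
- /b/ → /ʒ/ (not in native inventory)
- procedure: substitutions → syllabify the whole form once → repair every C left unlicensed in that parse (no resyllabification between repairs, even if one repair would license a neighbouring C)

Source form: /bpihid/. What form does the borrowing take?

pihi

Substitution: /b/ → /ʒ/, giving /ʒpihid/.
The consonants /ʒ/, /d/ cannot be parsed into a legal (C)V syllable (no codas are permitted; onsets are limited to one consonant).
Deleting the stranded consonants removes /ʒ/, /d/.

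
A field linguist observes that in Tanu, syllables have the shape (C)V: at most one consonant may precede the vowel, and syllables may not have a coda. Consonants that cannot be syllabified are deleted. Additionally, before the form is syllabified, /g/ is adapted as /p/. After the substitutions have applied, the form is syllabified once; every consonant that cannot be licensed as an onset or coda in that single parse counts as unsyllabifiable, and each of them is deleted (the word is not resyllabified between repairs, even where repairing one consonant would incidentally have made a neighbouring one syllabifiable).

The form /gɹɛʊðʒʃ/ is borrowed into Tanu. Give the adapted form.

Substitution: /g/ → /p/, giving /pɹɛʊðʒʃ/.
Syllabifying with onset maximization leaves /p/, /ð/, /ʒ/, /ʃ/ stranded (no codas are permitted; onsets are limited to one consonant).
Each unlicensed consonant is deleted: /p/, /ð/, /ʒ/, /ʃ/.

ɹɛʊ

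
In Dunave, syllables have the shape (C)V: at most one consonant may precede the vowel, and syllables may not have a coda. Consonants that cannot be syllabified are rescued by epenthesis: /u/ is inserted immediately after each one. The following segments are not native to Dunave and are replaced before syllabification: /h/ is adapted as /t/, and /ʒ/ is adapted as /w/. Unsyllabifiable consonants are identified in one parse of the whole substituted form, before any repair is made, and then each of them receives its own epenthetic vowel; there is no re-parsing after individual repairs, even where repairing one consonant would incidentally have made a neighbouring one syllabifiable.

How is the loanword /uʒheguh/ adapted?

uwutegutu

Substitution: /ʒ/ → /w/, /h/ → /t/, giving /uwtegut/.
Under (C)V, the unsyllabifiable consonants are /w/, /t/ (no codas are permitted; onsets are limited to one consonant).
Inserting the epenthetic vowel yields /w/ → /wu/, /t/ → /tu/.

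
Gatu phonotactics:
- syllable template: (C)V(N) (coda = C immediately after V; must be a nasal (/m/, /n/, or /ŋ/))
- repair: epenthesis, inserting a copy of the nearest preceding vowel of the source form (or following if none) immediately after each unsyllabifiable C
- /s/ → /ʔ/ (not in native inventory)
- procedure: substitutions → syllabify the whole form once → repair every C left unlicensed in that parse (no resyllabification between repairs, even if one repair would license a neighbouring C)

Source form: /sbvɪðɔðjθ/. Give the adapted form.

Substitution: /s/ → /ʔ/, giving /ʔbvɪðɔðjθ/.
The consonants /ʔ/, /b/, /ð/, /j/, /θ/ cannot be parsed into a legal (C)V(N) syllable (only a nasal (/m/, /n/, or /ŋ/) is licensed in coda position; onsets are limited to one consonant).
Epenthesis after each stranded consonant: /ʔ/ → /ʔɪ/, /b/ → /bɪ/, /ð/ → /ðɔ/, /j/ → /jɔ/, /θ/ → /θɔ/.

ʔɪbɪvɪðɔðɔjɔθɔ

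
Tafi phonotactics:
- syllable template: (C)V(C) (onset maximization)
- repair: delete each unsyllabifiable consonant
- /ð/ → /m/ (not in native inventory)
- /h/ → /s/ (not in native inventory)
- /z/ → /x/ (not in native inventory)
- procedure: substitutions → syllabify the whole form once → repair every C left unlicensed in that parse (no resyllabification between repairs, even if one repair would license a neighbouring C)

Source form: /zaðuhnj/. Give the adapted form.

xamus

Substitution: /z/ → /x/, /ð/ → /m/, /h/ → /s/, giving /xamusnj/.
Syllabifying with onset maximization leaves /n/, /j/ stranded (at most one coda consonant is licensed; onsets are limited to one consonant).
Deletion applies to /n/, /j/.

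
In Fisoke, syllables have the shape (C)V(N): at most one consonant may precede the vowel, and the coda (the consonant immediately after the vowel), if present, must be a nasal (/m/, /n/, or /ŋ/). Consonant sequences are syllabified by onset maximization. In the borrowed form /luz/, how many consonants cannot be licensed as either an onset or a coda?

Syllabifying with onset maximization leaves /z/ stranded (only a nasal (/m/, /n/, or /ŋ/) is licensed in coda position; onsets are limited to one consonant).

1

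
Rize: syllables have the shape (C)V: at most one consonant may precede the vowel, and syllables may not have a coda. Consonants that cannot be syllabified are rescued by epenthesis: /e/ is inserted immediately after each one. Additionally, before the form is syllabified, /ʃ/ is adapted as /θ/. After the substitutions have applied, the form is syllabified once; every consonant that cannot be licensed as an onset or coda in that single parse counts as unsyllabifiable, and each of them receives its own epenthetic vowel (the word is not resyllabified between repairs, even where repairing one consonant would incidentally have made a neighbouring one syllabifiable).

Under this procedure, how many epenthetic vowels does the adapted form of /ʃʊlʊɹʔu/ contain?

1

After substitution the input is /θʊlʊɹʔu/.
The unsyllabifiable consonants are /ɹ/; each receives one epenthetic vowel.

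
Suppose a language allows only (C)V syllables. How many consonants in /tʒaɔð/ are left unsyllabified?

2

Syllabifying with onset maximization leaves /t/, /ð/ stranded (no codas are permitted; onsets are limited to one consonant).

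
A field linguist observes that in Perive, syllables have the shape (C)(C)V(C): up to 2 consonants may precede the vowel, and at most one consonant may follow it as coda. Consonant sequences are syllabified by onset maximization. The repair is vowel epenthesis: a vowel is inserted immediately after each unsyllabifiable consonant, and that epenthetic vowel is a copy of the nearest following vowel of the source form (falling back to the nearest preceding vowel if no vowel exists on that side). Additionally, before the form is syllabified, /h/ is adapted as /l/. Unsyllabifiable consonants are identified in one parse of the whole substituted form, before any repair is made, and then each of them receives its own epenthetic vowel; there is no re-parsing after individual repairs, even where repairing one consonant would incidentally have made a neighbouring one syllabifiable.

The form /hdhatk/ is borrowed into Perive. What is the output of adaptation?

Substitution: /h/ → /l/, giving /ldlatk/.
Syllabifying with onset maximization leaves /l/, /k/ stranded (at most one coda consonant is licensed; onsets may contain at most 2 consonants).
Each unlicensed consonant becomes the onset of a new syllable: /l/ → /la/, /k/ → /ka/.

ladlatka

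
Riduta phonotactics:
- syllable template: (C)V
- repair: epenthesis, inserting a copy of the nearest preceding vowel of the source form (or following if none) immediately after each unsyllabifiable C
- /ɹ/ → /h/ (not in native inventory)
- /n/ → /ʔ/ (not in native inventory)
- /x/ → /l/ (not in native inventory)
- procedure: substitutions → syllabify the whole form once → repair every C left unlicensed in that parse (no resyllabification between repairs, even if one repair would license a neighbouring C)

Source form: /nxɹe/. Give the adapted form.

Substitution: /n/ → /ʔ/, /x/ → /l/, /ɹ/ → /h/, giving /ʔlhe/.
The consonants /ʔ/, /l/ cannot be parsed into a legal (C)V syllable (no codas are permitted; onsets are limited to one consonant).
Each unlicensed consonant becomes the onset of a new syllable: /ʔ/ → /ʔe/, /l/ → /le/.

ʔelehe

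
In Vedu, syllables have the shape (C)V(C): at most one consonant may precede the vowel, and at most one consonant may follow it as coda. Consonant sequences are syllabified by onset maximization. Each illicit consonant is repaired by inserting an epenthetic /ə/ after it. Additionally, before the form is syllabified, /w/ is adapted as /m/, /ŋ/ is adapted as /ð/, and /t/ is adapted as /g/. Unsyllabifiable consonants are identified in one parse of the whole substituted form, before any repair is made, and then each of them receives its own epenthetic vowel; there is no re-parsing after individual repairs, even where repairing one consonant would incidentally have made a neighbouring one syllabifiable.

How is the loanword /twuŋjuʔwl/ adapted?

Substitution: /t/ → /g/, /w/ → /m/, /ŋ/ → /ð/, giving /gmuðjuʔml/.
The consonants /g/, /m/, /l/ cannot be parsed into a legal (C)V(C) syllable (at most one coda consonant is licensed; onsets are limited to one consonant).
Epenthesis after each stranded consonant: /g/ → /gə/, /m/ → /mə/, /l/ → /lə/.

gəmuðjuʔmələ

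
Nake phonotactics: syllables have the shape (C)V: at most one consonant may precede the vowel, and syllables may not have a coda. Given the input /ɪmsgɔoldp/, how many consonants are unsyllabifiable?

The consonants /m/, /s/, /l/, /d/, /p/ cannot be parsed into a legal (C)V syllable (no codas are permitted; onsets are limited to one consonant).

5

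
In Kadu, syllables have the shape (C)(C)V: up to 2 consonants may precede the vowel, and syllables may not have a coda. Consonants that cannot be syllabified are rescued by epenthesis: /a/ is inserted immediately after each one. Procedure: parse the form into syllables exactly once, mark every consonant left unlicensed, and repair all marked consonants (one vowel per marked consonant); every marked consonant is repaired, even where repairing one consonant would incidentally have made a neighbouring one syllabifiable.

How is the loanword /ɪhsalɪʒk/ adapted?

Under (C)(C)V, the unsyllabifiable consonants are /ʒ/, /k/ (no codas are permitted; onsets may contain at most 2 consonants).
Each unlicensed consonant becomes the onset of a new syllable: /ʒ/ → /ʒa/, /k/ → /ka/.

ɪhsalɪʒaka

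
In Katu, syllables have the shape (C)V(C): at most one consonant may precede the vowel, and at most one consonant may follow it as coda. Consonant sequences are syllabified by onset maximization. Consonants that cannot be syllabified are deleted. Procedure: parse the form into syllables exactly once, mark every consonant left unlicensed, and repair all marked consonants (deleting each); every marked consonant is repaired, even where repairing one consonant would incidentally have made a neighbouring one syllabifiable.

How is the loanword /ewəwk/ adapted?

Syllabifying with onset maximization leaves /k/ stranded (at most one coda consonant is licensed; onsets are limited to one consonant).
Each unlicensed consonant is deleted: /k/.

ewəw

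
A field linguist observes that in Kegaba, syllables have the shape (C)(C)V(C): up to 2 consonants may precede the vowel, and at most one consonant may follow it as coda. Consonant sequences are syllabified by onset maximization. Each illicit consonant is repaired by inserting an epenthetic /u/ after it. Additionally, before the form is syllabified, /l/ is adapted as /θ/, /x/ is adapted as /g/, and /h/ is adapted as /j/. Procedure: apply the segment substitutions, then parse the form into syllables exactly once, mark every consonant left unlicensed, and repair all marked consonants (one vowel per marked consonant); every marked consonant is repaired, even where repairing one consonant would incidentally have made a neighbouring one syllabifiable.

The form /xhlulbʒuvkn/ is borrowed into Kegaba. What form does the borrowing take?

gujθuθbʒuvkunu

Substitution: /x/ → /g/, /h/ → /j/, /l/ → /θ/, giving /gjθuθbʒuvkn/.
The consonants /g/, /k/, /n/ cannot be parsed into a legal (C)(C)V(C) syllable (at most one coda consonant is licensed; onsets may contain at most 2 consonants).
Inserting the epenthetic vowel yields /g/ → /gu/, /k/ → /ku/, /n/ → /nu/.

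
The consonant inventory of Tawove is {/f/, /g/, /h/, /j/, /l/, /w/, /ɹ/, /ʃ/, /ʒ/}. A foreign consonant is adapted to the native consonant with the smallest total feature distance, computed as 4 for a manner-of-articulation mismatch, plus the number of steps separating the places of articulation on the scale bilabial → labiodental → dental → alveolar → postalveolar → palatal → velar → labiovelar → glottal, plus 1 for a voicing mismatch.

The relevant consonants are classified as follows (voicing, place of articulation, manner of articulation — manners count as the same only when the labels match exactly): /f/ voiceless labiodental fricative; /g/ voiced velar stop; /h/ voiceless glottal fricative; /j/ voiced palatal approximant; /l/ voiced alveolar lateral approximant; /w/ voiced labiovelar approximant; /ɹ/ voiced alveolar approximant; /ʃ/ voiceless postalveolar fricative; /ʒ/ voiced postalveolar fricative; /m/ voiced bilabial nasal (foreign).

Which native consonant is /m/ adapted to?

f

/f/ is closest: manner differs (nasal→fricative, +4), place distance 1 (bilabial→labiodental), voicing differs (+1); total 6. Next closest is /l/ at distance 7.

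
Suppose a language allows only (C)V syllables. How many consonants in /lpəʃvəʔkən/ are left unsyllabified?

4

Syllabifying with onset maximization leaves /l/, /ʃ/, /ʔ/, /n/ stranded (no codas are permitted; onsets are limited to one consonant).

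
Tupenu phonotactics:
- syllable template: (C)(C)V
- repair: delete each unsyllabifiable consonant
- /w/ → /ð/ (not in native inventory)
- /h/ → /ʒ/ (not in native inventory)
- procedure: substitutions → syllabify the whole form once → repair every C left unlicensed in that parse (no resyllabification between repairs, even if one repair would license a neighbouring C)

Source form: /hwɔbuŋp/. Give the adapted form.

Substitution: /h/ → /ʒ/, /w/ → /ð/, giving /ʒðɔbuŋp/.
Syllabifying with onset maximization leaves /ŋ/, /p/ stranded (no codas are permitted; onsets may contain at most 2 consonants).
Deleting the stranded consonants removes /ŋ/, /p/.

ʒðɔbu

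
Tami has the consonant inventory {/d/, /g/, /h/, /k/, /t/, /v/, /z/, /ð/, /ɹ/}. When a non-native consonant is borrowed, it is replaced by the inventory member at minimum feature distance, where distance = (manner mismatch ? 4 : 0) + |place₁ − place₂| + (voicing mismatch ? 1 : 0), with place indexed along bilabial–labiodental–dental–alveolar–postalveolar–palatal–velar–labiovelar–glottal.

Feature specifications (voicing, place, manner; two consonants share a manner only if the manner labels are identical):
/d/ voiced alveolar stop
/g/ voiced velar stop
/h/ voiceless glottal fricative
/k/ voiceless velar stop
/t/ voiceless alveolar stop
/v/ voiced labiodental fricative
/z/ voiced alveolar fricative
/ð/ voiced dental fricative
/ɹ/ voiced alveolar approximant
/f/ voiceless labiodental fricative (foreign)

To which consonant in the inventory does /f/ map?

/v/ is closest: same manner (fricative), place distance 0 (labiodental→labiodental), voicing differs (+1); total 1. Next closest is /ð/ at distance 2.

v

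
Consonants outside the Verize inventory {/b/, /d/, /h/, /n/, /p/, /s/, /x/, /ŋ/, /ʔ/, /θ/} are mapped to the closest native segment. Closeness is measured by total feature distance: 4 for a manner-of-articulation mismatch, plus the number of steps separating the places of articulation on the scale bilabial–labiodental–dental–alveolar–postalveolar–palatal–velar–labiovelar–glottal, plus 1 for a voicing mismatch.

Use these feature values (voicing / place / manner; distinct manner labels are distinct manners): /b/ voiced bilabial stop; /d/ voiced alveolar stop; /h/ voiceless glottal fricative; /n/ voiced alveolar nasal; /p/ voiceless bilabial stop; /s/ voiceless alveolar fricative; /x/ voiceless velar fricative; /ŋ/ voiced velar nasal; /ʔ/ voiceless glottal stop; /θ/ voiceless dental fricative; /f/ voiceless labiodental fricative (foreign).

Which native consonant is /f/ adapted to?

/θ/ is closest: same manner (fricative), place distance 1 (labiodental→dental), same voicing; total 1. Next closest is /s/ at distance 2.

θ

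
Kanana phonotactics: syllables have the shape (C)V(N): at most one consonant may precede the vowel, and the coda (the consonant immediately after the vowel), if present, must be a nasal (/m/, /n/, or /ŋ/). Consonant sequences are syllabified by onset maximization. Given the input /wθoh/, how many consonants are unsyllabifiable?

Under (C)V(N), the unsyllabifiable consonants are /w/, /h/ (only a nasal (/m/, /n/, or /ŋ/) is licensed in coda position; onsets are limited to one consonant).

2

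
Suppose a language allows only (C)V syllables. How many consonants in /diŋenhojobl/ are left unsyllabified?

Syllabifying with onset maximization leaves /n/, /b/, /l/ stranded (no codas are permitted; onsets are limited to one consonant).

3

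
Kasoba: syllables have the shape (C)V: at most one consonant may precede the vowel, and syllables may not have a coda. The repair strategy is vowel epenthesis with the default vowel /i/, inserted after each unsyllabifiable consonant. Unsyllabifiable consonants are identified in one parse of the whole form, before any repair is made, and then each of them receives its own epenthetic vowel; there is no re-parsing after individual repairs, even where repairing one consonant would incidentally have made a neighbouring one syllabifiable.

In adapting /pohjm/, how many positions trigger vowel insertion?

The unsyllabifiable consonants are /h/, /j/, /m/; each receives one epenthetic vowel.

3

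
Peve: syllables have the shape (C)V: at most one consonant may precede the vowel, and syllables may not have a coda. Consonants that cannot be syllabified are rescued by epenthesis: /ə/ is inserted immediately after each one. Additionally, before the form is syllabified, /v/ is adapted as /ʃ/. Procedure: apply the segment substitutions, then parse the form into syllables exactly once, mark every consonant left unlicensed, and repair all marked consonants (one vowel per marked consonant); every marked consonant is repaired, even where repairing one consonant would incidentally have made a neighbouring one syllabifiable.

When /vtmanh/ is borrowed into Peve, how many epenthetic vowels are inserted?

4

After substitution the input is /ʃtmanh/.
The unsyllabifiable consonants are /ʃ/, /t/, /n/, /h/; each receives one epenthetic vowel.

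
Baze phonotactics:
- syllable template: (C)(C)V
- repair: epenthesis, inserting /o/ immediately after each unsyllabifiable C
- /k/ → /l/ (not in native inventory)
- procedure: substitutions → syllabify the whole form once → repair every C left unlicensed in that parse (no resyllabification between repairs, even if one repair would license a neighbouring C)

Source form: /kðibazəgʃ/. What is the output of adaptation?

lðibazəgoʃo

Substitution: /k/ → /l/, giving /lðibazəgʃ/.
Syllabifying with onset maximization leaves /g/, /ʃ/ stranded (no codas are permitted; onsets may contain at most 2 consonants).
Each unlicensed consonant becomes the onset of a new syllable: /g/ → /go/, /ʃ/ → /ʃo/.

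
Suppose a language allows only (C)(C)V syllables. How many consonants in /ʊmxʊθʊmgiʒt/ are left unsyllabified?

2

Under (C)(C)V, the unsyllabifiable consonants are /ʒ/, /t/ (no codas are permitted; onsets may contain at most 2 consonants).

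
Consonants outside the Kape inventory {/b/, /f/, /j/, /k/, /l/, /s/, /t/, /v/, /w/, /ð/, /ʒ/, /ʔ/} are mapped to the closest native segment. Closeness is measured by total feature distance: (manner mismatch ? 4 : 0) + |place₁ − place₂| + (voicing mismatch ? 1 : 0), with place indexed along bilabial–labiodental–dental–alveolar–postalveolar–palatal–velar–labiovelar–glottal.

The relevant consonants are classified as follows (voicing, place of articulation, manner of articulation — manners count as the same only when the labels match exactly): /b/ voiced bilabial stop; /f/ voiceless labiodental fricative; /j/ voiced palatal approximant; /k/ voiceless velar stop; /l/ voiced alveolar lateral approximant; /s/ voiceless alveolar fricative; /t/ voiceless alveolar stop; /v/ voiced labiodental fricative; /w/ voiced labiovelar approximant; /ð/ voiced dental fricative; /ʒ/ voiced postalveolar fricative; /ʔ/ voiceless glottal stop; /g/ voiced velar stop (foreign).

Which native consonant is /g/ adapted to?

k

/k/ is closest: same manner (stop), place distance 0 (velar→velar), voicing differs (+1); total 1. Next closest is /ʔ/ at distance 3.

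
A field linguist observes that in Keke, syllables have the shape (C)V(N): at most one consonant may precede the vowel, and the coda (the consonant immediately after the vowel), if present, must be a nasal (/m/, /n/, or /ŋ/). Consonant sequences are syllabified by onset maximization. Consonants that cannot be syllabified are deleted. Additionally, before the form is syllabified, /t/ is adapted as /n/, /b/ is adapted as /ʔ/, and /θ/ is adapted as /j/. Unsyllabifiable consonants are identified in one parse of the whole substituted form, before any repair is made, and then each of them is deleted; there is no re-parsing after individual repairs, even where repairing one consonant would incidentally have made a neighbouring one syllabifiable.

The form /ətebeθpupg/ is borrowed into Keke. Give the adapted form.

Substitution: /t/ → /n/, /b/ → /ʔ/, /θ/ → /j/, giving /əneʔejpupg/.
The consonants /j/, /p/, /g/ cannot be parsed into a legal (C)V(N) syllable (only a nasal (/m/, /n/, or /ŋ/) is licensed in coda position; onsets are limited to one consonant).
Deleting the stranded consonants removes /j/, /p/, /g/.

əneʔepu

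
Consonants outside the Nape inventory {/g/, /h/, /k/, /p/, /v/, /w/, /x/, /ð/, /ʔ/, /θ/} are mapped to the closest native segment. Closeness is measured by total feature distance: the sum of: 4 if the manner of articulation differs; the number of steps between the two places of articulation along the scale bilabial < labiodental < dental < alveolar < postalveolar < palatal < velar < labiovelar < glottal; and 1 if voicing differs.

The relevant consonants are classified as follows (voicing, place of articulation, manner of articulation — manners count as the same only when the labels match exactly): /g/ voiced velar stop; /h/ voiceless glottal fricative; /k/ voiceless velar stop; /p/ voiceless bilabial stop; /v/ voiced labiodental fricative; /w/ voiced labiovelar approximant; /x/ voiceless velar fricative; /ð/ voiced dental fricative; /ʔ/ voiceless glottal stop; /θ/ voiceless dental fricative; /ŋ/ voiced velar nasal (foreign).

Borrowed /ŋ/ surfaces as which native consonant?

g

/g/ is closest: manner differs (nasal→stop, +4), place distance 0 (velar→velar), same voicing; total 4. Next closest is /k/ at distance 5.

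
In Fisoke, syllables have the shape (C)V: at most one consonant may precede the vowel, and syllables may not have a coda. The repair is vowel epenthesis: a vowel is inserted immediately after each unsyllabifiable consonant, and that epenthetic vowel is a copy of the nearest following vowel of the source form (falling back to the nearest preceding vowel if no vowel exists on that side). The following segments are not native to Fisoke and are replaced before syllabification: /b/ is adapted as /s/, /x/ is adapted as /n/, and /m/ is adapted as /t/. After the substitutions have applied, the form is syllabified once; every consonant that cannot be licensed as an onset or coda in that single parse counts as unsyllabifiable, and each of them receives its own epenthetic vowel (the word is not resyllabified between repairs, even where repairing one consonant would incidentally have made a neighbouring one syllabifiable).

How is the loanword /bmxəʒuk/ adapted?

Substitution: /b/ → /s/, /m/ → /t/, /x/ → /n/, giving /stnəʒuk/.
The consonants /s/, /t/, /k/ cannot be parsed into a legal (C)V syllable (no codas are permitted; onsets are limited to one consonant).
Inserting the epenthetic vowel yields /s/ → /sə/, /t/ → /tə/, /k/ → /ku/.

sətənəʒuku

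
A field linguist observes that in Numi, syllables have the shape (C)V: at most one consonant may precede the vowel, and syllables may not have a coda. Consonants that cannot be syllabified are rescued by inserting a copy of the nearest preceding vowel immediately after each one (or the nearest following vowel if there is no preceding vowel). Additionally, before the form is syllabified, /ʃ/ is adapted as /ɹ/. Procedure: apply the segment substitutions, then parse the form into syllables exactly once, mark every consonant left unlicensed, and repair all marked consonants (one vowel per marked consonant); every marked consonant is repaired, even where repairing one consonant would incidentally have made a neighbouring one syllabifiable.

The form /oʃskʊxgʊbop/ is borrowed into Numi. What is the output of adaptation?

oɹosokʊxʊgʊbopo

Substitution: /ʃ/ → /ɹ/, giving /oɹskʊxgʊbop/.
Syllabifying with onset maximization leaves /ɹ/, /s/, /x/, /p/ stranded (no codas are permitted; onsets are limited to one consonant).
Epenthesis after each stranded consonant: /ɹ/ → /ɹo/, /s/ → /so/, /x/ → /xʊ/, /p/ → /po/.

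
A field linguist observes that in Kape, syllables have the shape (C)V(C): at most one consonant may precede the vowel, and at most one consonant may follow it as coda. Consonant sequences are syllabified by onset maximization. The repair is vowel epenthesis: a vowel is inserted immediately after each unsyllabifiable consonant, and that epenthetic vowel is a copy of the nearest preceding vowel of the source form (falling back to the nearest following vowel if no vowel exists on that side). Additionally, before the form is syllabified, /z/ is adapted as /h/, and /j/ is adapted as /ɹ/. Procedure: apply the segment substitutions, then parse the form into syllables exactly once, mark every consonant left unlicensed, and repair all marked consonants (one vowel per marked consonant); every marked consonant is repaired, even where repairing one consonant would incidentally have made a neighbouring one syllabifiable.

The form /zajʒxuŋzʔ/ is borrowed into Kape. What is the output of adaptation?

haɹʒaxuŋhuʔu

Substitution: /z/ → /h/, /j/ → /ɹ/, giving /haɹʒxuŋhʔ/.
The consonants /ʒ/, /h/, /ʔ/ cannot be parsed into a legal (C)V(C) syllable (at most one coda consonant is licensed; onsets are limited to one consonant).
Inserting the epenthetic vowel yields /ʒ/ → /ʒa/, /h/ → /hu/, /ʔ/ → /ʔu/.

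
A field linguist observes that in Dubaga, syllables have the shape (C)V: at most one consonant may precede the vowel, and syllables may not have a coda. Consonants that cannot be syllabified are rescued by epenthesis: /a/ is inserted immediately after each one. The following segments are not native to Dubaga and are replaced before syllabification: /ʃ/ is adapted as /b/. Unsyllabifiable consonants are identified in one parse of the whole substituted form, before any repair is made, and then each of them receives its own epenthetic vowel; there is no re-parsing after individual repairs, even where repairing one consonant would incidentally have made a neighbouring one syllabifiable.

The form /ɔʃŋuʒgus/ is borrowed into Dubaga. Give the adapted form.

Substitution: /ʃ/ → /b/, giving /ɔbŋuʒgus/.
Under (C)V, the unsyllabifiable consonants are /b/, /ʒ/, /s/ (no codas are permitted; onsets are limited to one consonant).
Epenthesis after each stranded consonant: /b/ → /ba/, /ʒ/ → /ʒa/, /s/ → /sa/.

ɔbaŋuʒagusa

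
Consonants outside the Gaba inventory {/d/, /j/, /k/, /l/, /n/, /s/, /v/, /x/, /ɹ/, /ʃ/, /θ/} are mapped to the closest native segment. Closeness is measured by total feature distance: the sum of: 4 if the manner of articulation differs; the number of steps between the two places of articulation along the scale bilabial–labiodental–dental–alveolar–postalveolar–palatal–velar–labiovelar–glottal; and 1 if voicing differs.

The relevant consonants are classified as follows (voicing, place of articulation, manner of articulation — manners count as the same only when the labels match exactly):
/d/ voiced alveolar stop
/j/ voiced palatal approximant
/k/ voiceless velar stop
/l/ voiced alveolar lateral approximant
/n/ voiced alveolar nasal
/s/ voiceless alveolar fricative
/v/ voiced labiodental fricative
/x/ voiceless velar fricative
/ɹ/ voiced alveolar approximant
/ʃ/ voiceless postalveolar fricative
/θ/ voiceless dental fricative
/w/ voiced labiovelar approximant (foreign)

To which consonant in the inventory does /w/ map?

/j/ is closest: same manner (approximant), place distance 2 (labiovelar→palatal), same voicing; total 2. Next closest is /ɹ/ at distance 4.

j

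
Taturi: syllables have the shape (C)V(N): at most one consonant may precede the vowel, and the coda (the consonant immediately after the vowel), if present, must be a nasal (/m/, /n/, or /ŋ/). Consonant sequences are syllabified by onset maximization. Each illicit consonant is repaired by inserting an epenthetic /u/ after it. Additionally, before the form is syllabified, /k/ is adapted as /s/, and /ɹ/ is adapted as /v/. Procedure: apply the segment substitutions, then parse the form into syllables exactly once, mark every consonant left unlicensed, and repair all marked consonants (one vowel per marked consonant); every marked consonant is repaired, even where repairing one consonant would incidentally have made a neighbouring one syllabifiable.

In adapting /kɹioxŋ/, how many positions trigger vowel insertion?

After substitution the input is /svioxŋ/.
The unsyllabifiable consonants are /s/, /x/, /ŋ/; each receives one epenthetic vowel.

3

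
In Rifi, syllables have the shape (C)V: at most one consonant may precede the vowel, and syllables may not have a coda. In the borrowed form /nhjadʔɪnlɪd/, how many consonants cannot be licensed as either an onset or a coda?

5

Under (C)V, the unsyllabifiable consonants are /n/, /h/, /d/, /n/, /d/ (no codas are permitted; onsets are limited to one consonant).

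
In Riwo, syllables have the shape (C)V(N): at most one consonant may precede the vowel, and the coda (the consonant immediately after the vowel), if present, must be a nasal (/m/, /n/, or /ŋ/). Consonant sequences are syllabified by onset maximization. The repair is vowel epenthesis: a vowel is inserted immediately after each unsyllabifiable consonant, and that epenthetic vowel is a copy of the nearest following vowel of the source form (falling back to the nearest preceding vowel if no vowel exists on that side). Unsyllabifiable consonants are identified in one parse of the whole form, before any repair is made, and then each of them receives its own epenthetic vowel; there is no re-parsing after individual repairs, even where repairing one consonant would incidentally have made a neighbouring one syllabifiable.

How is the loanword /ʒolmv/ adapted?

ʒolomovo

Under (C)V(N), the unsyllabifiable consonants are /l/, /m/, /v/ (only a nasal (/m/, /n/, or /ŋ/) is licensed in coda position; onsets are limited to one consonant).
Each unlicensed consonant becomes the onset of a new syllable: /l/ → /lo/, /m/ → /mo/, /v/ → /vo/.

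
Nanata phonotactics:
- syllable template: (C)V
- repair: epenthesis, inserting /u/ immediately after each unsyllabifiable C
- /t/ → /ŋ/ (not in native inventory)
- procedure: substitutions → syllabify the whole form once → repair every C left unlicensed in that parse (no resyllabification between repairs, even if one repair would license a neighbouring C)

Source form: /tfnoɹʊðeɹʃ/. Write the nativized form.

Substitution: /t/ → /ŋ/, giving /ŋfnoɹʊðeɹʃ/.
Under (C)V, the unsyllabifiable consonants are /ŋ/, /f/, /ɹ/, /ʃ/ (no codas are permitted; onsets are limited to one consonant).
Epenthesis after each stranded consonant: /ŋ/ → /ŋu/, /f/ → /fu/, /ɹ/ → /ɹu/, /ʃ/ → /ʃu/.

ŋufunoɹʊðeɹuʃu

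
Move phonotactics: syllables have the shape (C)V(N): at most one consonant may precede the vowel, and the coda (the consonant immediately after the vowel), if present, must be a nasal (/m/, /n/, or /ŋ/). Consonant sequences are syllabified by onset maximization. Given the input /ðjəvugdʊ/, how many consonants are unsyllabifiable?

2

The consonants /ð/, /g/ cannot be parsed into a legal (C)V(N) syllable (only a nasal (/m/, /n/, or /ŋ/) is licensed in coda position; onsets are limited to one consonant).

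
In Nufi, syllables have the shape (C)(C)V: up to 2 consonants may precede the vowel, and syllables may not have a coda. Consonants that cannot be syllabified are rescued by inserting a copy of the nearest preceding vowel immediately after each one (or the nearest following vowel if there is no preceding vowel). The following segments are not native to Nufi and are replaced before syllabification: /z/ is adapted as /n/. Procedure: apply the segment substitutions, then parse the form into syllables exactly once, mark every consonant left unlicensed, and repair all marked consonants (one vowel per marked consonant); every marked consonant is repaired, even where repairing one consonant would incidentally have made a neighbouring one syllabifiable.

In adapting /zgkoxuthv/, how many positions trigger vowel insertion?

After substitution the input is /ngkoxuthv/.
The unsyllabifiable consonants are /n/, /t/, /h/, /v/; each receives one epenthetic vowel.

4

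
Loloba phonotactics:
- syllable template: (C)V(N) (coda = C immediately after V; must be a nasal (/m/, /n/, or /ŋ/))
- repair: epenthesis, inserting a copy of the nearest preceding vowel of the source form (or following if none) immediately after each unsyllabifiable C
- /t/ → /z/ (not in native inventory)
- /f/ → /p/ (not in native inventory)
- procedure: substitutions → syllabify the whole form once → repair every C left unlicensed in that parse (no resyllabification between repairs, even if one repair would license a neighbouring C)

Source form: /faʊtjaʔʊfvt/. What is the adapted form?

Substitution: /f/ → /p/, /t/ → /z/, giving /paʊzjaʔʊpvz/.
Syllabifying with onset maximization leaves /z/, /p/, /v/, /z/ stranded (only a nasal (/m/, /n/, or /ŋ/) is licensed in coda position; onsets are limited to one consonant).
Epenthesis after each stranded consonant: /z/ → /zʊ/, /p/ → /pʊ/, /v/ → /vʊ/, /z/ → /zʊ/.

paʊzʊjaʔʊpʊvʊzʊ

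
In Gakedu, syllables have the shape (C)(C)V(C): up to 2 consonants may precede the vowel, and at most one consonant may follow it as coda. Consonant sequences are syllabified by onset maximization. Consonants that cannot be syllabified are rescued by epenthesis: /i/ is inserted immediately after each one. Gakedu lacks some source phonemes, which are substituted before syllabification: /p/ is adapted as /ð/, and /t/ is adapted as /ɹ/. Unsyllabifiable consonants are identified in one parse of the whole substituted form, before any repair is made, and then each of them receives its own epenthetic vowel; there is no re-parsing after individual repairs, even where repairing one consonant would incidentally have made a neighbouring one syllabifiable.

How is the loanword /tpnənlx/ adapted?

ɹiðnənlixi

Substitution: /t/ → /ɹ/, /p/ → /ð/, giving /ɹðnənlx/.
Under (C)(C)V(C), the unsyllabifiable consonants are /ɹ/, /l/, /x/ (at most one coda consonant is licensed; onsets may contain at most 2 consonants).
Inserting the epenthetic vowel yields /ɹ/ → /ɹi/, /l/ → /li/, /x/ → /xi/.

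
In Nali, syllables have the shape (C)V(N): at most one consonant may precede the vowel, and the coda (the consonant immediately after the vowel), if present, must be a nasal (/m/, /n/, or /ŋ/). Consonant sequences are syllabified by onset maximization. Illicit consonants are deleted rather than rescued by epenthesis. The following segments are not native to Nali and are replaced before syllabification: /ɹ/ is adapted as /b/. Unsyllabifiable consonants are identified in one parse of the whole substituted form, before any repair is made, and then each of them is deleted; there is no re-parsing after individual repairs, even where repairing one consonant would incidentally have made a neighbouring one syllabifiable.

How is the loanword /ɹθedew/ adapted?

θede

Substitution: /ɹ/ → /b/, giving /bθedew/.
Syllabifying with onset maximization leaves /b/, /w/ stranded (only a nasal (/m/, /n/, or /ŋ/) is licensed in coda position; onsets are limited to one consonant).
Deleting the stranded consonants removes /b/, /w/.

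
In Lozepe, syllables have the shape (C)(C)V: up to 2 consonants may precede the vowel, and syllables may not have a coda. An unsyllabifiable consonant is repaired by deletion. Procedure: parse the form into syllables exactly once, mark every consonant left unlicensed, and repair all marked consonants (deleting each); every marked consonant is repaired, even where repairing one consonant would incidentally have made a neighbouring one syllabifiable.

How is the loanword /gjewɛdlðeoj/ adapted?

Syllabifying with onset maximization leaves /d/, /j/ stranded (no codas are permitted; onsets may contain at most 2 consonants).
Deleting the stranded consonants removes /d/, /j/.

gjewɛlðeo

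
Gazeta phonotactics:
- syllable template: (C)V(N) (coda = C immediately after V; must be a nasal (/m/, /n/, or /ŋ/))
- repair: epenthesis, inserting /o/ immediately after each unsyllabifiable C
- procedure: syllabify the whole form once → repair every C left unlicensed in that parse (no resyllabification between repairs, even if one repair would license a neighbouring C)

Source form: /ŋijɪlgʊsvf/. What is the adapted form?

ŋijɪlogʊsovofo

Under (C)V(N), the unsyllabifiable consonants are /l/, /s/, /v/, /f/ (only a nasal (/m/, /n/, or /ŋ/) is licensed in coda position; onsets are limited to one consonant).
Each unlicensed consonant becomes the onset of a new syllable: /l/ → /lo/, /s/ → /so/, /v/ → /vo/, /f/ → /fo/.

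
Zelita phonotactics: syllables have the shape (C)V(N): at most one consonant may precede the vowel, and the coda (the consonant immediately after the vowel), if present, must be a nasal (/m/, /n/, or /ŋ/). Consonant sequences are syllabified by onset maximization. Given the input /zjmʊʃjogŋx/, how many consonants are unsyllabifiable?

6

Under (C)V(N), the unsyllabifiable consonants are /z/, /j/, /ʃ/, /g/, /ŋ/, /x/ (only a nasal (/m/, /n/, or /ŋ/) is licensed in coda position; onsets are limited to one consonant).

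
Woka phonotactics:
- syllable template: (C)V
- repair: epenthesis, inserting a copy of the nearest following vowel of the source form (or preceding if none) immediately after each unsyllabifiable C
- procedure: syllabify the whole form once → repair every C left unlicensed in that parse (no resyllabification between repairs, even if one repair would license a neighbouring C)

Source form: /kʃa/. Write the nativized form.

Under (C)V, the unsyllabifiable consonants are /k/ (no codas are permitted; onsets are limited to one consonant).
Each unlicensed consonant becomes the onset of a new syllable: /k/ → /ka/.

kaʃa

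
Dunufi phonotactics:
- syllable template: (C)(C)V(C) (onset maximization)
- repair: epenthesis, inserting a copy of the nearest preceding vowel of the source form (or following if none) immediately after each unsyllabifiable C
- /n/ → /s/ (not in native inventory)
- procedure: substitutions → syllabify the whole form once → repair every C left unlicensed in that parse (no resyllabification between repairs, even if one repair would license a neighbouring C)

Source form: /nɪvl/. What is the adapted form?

Substitution: /n/ → /s/, giving /sɪvl/.
The consonants /l/ cannot be parsed into a legal (C)(C)V(C) syllable (at most one coda consonant is licensed; onsets may contain at most 2 consonants).
Each unlicensed consonant becomes the onset of a new syllable: /l/ → /lɪ/.

sɪvlɪ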